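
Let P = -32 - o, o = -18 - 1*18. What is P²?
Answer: 16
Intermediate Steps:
o = -36 (o = -18 - 18 = -36)
P = 4 (P = -32 - 1*(-36) = -32 + 36 = 4)
P² = 4² = 16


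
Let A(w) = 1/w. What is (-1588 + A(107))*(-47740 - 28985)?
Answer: 13036728375/107 ≈ 1.2184e+8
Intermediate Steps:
(-1588 + A(107))*(-47740 - 28985) = (-1588 + 1/107)*(-47740 - 28985) = (-1588 + 1/107)*(-76725) = -169915/107*(-76725) = 13036728375/107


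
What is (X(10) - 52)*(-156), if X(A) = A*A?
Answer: -7488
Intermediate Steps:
X(A) = A²
(X(10) - 52)*(-156) = (10² - 52)*(-156) = (100 - 52)*(-156) = 48*(-156) = -7488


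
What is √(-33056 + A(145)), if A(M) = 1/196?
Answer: 5*I*√259159/14 ≈ 181.81*I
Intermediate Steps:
A(M) = 1/196
√(-33056 + A(145)) = √(-33056 + 1/196) = √(-6478975/196) = 5*I*√259159/14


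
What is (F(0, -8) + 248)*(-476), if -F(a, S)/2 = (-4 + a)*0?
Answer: -118048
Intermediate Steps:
F(a, S) = 0 (F(a, S) = -2*(-4 + a)*0 = -2*0 = 0)
(F(0, -8) + 248)*(-476) = (0 + 248)*(-476) = 248*(-476) = -118048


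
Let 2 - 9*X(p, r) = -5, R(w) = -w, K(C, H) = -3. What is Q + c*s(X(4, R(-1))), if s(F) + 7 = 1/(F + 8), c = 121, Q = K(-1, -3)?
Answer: -66061/79 ≈ -836.21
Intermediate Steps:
X(p, r) = 7/9 (X(p, r) = 2/9 - ⅑*(-5) = 2/9 + 5/9 = 7/9)
Q = -3
s(F) = -7 + 1/(8 + F) (s(F) = -7 + 1/(F + 8) = -7 + 1/(8 + F))
Q + c*s(X(4, R(-1))) = -3 + 121*((-55 - 7*7/9)/(8 + 7/9)) = -3 + 121*((-55 - 49/9)/(79/9)) = -3 + 121*((9/79)*(-544/9)) = -3 + 121*(-544/79) = -3 - 65824/79 = -66061/79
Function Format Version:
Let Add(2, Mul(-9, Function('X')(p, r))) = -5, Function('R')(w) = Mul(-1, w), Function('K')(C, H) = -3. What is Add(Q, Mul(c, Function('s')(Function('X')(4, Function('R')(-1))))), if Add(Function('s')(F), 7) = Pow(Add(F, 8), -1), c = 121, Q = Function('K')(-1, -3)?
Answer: Rational(-66061, 79) ≈ -836.21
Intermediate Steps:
Function('X')(p, r) = Rational(7, 9) (Function('X')(p, r) = Add(Rational(2, 9), Mul(Rational(-1, 9), -5)) = Add(Rational(2, 9), Rational(5, 9)) = Rational(7, 9))
Q = -3
Function('s')(F) = Add(-7, Pow(Add(8, F), -1)) (Function('s')(F) = Add(-7, Pow(Add(F, 8), -1)) = Add(-7, Pow(Add(8, F), -1)))
Add(Q, Mul(c, Function('s')(Function('X')(4, Function('R')(-1))))) = Add(-3, Mul(121, Mul(Pow(Add(8, Rational(7, 9)), -1), Add(-55, Mul(-7, Rational(7, 9)))))) = Add(-3, Mul(121, Mul(Pow(Rational(79, 9), -1), Add(-55, Rational(-49, 9))))) = Add(-3, Mul(121, Mul(Rational(9, 79), Rational(-544, 9)))) = Add(-3, Mul(121, Rational(-544, 79))) = Add(-3, Rational(-65824, 79)) = Rational(-66061, 79)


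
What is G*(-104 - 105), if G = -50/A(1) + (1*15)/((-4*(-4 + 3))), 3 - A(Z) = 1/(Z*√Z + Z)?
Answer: 13585/4 ≈ 3396.3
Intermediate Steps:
A(Z) = 3 - 1/(Z + Z^(3/2)) (A(Z) = 3 - 1/(Z*√Z + Z) = 3 - 1/(Z^(3/2) + Z) = 3 - 1/(Z + Z^(3/2)))
G = -65/4 (G = -50*(1 + 1^(3/2))/(-1 + 3*1 + 3*1^(3/2)) + (1*15)/((-4*(-4 + 3))) = -50*(1 + 1)/(-1 + 3 + 3*1) + 15/((-4*(-1))) = -50*2/(-1 + 3 + 3) + 15/4 = -50/((½)*5) + 15*(¼) = -50/5/2 + 15/4 = -50*⅖ + 15/4 = -20 + 15/4 = -65/4 ≈ -16.250)
G*(-104 - 105) = -65*(-104 - 105)/4 = -65/4*(-209) = 13585/4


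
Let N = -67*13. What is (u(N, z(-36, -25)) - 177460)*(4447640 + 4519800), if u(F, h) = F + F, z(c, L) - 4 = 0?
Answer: -1606983182880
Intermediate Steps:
z(c, L) = 4 (z(c, L) = 4 + 0 = 4)
N = -871
u(F, h) = 2*F
(u(N, z(-36, -25)) - 177460)*(4447640 + 4519800) = (2*(-871) - 177460)*(4447640 + 4519800) = (-1742 - 177460)*8967440 = -179202*8967440 = -1606983182880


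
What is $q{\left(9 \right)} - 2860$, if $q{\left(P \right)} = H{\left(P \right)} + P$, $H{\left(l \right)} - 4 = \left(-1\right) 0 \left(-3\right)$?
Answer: $-2847$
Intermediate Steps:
$H{\left(l \right)} = 4$ ($H{\left(l \right)} = 4 + \left(-1\right) 0 \left(-3\right) = 4 + 0 \left(-3\right) = 4 + 0 = 4$)
$q{\left(P \right)} = 4 + P$
$q{\left(9 \right)} - 2860 = \left(4 + 9\right) - 2860 = 13 - 2860 = -2847$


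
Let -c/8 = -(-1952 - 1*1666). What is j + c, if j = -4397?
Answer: -33341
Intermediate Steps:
c = -28944 (c = -(-8)*(-1952 - 1*1666) = -(-8)*(-1952 - 1666) = -(-8)*(-3618) = -8*3618 = -28944)
j + c = -4397 - 28944 = -33341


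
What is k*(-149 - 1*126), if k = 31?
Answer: -8525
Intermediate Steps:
k*(-149 - 1*126) = 31*(-149 - 1*126) = 31*(-149 - 126) = 31*(-275) = -8525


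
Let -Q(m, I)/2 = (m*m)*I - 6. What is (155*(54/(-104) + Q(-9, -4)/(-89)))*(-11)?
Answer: 62612715/4628 ≈ 13529.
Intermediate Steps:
Q(m, I) = 12 - 2*I*m² (Q(m, I) = -2*((m*m)*I - 6) = -2*(m²*I - 6) = -2*(I*m² - 6) = -2*(-6 + I*m²) = 12 - 2*I*m²)
(155*(54/(-104) + Q(-9, -4)/(-89)))*(-11) = (155*(54/(-104) + (12 - 2*(-4)*(-9)²)/(-89)))*(-11) = (155*(54*(-1/104) + (12 - 2*(-4)*81)*(-1/89)))*(-11) = (155*(-27/52 + (12 + 648)*(-1/89)))*(-11) = (155*(-27/52 + 660*(-1/89)))*(-11) = (155*(-27/52 - 660/89))*(-11) = (155*(-36723/4628))*(-11) = -5692065/4628*(-11) = 62612715/4628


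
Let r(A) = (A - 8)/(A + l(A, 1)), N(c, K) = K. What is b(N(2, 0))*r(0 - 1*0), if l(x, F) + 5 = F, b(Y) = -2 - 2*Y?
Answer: -4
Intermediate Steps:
l(x, F) = -5 + F
r(A) = (-8 + A)/(-4 + A) (r(A) = (A - 8)/(A + (-5 + 1)) = (-8 + A)/(A - 4) = (-8 + A)/(-4 + A))
b(N(2, 0))*r(0 - 1*0) = (-2 - 2*0)*((-8 + (0 - 1*0))/(-4 + (0 - 1*0))) = (-2 + 0)*((-8 + (0 + 0))/(-4 + (0 + 0))) = -2*(-8 + 0)/(-4 + 0) = -2*(-8)/(-4) = -(-1)*(-8)/2 = -2*2 = -4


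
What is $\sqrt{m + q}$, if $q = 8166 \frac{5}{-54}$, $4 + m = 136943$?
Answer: $\frac{\sqrt{1225646}}{3} \approx 369.03$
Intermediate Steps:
$m = 136939$ ($m = -4 + 136943 = 136939$)
$q = - \frac{6805}{9}$ ($q = 8166 \cdot 5 \left(- \frac{1}{54}\right) = 8166 \left(- \frac{5}{54}\right) = - \frac{6805}{9} \approx -756.11$)
$\sqrt{m + q} = \sqrt{136939 - \frac{6805}{9}} = \sqrt{\frac{1225646}{9}} = \frac{\sqrt{1225646}}{3}$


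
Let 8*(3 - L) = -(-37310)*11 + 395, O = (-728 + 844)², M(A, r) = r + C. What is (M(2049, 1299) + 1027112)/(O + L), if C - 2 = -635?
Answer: -8222224/303133 ≈ -27.124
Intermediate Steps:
C = -633 (C = 2 - 635 = -633)
M(A, r) = -633 + r (M(A, r) = r - 633 = -633 + r)
O = 13456 (O = 116² = 13456)
L = -410781/8 (L = 3 - (-(-37310)*11 + 395)/8 = 3 - (-1066*(-385) + 395)/8 = 3 - (410410 + 395)/8 = 3 - ⅛*410805 = 3 - 410805/8 = -410781/8 ≈ -51348.)
(M(2049, 1299) + 1027112)/(O + L) = ((-633 + 1299) + 1027112)/(13456 - 410781/8) = (666 + 1027112)/(-303133/8) = 1027778*(-8/303133) = -8222224/303133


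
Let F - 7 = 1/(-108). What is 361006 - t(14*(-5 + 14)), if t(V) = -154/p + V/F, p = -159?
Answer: 43334685328/120045 ≈ 3.6099e+5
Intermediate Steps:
F = 755/108 (F = 7 + 1/(-108) = 7 - 1/108 = 755/108 ≈ 6.9907)
t(V) = 154/159 + 108*V/755 (t(V) = -154/(-159) + V/(755/108) = -154*(-1/159) + V*(108/755) = 154/159 + 108*V/755)
361006 - t(14*(-5 + 14)) = 361006 - (154/159 + 108*(14*(-5 + 14))/755) = 361006 - (154/159 + 108*(14*9)/755) = 361006 - (154/159 + (108/755)*126) = 361006 - (154/159 + 13608/755) = 361006 - 1*2279942/120045 = 361006 - 2279942/120045 = 43334685328/120045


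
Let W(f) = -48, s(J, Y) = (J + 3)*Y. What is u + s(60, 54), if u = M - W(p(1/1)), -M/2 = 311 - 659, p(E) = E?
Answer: 4146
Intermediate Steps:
s(J, Y) = Y*(3 + J) (s(J, Y) = (3 + J)*Y = Y*(3 + J))
M = 696 (M = -2*(311 - 659) = -2*(-348) = 696)
u = 744 (u = 696 - 1*(-48) = 696 + 48 = 744)
u + s(60, 54) = 744 + 54*(3 + 60) = 744 + 54*63 = 744 + 3402 = 4146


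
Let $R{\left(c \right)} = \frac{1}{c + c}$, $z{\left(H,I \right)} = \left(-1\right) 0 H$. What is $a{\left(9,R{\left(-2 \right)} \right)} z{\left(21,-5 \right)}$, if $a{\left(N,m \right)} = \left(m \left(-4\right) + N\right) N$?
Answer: $0$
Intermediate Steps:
$z{\left(H,I \right)} = 0$ ($z{\left(H,I \right)} = 0 H = 0$)
$R{\left(c \right)} = \frac{1}{2 c}$
$a{\left(N,m \right)} = N \left(N - 4 m\right)$ ($a{\left(N,m \right)} = \left(- 4 m + N\right) N = \left(N - 4 m\right) N = N \left(N - 4 m\right)$)
$a{\left(9,R{\left(-2 \right)} \right)} z{\left(21,-5 \right)} = 9 \left(9 - 4 \frac{1}{2 \left(-2\right)}\right) 0 = 9 \left(9 - 4 \cdot \frac{1}{2} \left(- \frac{1}{2}\right)\right) 0 = 9 \left(9 - -1\right) 0 = 9 \left(9 + 1\right) 0 = 9 \cdot 10 \cdot 0 = 90 \cdot 0 = 0$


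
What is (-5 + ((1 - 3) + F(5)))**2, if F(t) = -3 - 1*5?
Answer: 225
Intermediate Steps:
F(t) = -8 (F(t) = -3 - 5 = -8)
(-5 + ((1 - 3) + F(5)))**2 = (-5 + ((1 - 3) - 8))**2 = (-5 + (-2 - 8))**2 = (-5 - 10)**2 = (-15)**2 = 225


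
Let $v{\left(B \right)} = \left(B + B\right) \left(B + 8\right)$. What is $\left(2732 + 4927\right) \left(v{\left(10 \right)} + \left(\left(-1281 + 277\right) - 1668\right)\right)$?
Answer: $-17707608$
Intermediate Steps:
$v{\left(B \right)} = 2 B \left(8 + B\right)$
$\left(2732 + 4927\right) \left(v{\left(10 \right)} + \left(\left(-1281 + 277\right) - 1668\right)\right) = \left(2732 + 4927\right) \left(2 \cdot 10 \left(8 + 10\right) + \left(\left(-1281 + 277\right) - 1668\right)\right) = 7659 \left(2 \cdot 10 \cdot 18 - 2672\right) = 7659 \left(360 - 2672\right) = 7659 \left(-2312\right) = -17707608$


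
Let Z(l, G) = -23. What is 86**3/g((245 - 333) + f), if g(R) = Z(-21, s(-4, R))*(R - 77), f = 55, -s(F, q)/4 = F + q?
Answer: 318028/1265 ≈ 251.41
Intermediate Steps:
s(F, q) = -4*F - 4*q (s(F, q) = -4*(F + q) = -4*F - 4*q)
g(R) = 1771 - 23*R (g(R) = -23*(R - 77) = -23*(-77 + R) = 1771 - 23*R)
86**3/g((245 - 333) + f) = 86**3/(1771 - 23*((245 - 333) + 55)) = 636056/(1771 - 23*(-88 + 55)) = 636056/(1771 - 23*(-33)) = 636056/(1771 + 759) = 636056/2530 = 636056*(1/2530) = 318028/1265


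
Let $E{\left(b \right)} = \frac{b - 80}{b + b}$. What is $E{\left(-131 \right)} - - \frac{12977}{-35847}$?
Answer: $\frac{4163743}{9391914} \approx 0.44333$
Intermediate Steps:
$E{\left(b \right)} = \frac{-80 + b}{2 b}$
$E{\left(-131 \right)} - - \frac{12977}{-35847} = \frac{-80 - 131}{2 \left(-131\right)} - - \frac{12977}{-35847} = \frac{1}{2} \left(- \frac{1}{131}\right) \left(-211\right) - \left(-12977\right) \left(- \frac{1}{35847}\right) = \frac{211}{262} - \frac{12977}{35847} = \frac{4163743}{9391914}$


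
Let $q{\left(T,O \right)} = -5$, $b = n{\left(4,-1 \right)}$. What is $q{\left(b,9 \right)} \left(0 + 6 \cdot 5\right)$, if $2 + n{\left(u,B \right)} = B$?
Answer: $-150$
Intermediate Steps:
$n{\left(u,B \right)} = -2 + B$
$b = -3$ ($b = -2 - 1 = -3$)
$q{\left(b,9 \right)} \left(0 + 6 \cdot 5\right) = - 5 \left(0 + 6 \cdot 5\right) = - 5 \left(0 + 30\right) = \left(-5\right) 30 = -150$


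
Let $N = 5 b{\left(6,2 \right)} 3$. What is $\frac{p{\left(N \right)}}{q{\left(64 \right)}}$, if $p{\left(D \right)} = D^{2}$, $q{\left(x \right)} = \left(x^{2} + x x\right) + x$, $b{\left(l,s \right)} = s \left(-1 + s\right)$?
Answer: $\frac{75}{688} \approx 0.10901$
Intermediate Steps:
$q{\left(x \right)} = x + 2 x^{2}$ ($q{\left(x \right)} = \left(x^{2} + x^{2}\right) + x = 2 x^{2} + x = x + 2 x^{2}$)
$N = 30$ ($N = 5 \cdot 2 \left(-1 + 2\right) 3 = 5 \cdot 2 \cdot 1 \cdot 3 = 5 \cdot 2 \cdot 3 = 10 \cdot 3 = 30$)
$\frac{p{\left(N \right)}}{q{\left(64 \right)}} = \frac{30^{2}}{64 \left(1 + 2 \cdot 64\right)} = \frac{900}{64 \left(1 + 128\right)} = \frac{900}{64 \cdot 129} = \frac{900}{8256} = 900 \cdot \frac{1}{8256} = \frac{75}{688}$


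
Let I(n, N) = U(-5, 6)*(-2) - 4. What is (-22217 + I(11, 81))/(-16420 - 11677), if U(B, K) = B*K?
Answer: 22161/28097 ≈ 0.78873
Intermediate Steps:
I(n, N) = 56 (I(n, N) = -5*6*(-2) - 4 = -30*(-2) - 4 = 60 - 4 = 56)
(-22217 + I(11, 81))/(-16420 - 11677) = (-22217 + 56)/(-16420 - 11677) = -22161/(-28097) = -22161*(-1/28097) = 22161/28097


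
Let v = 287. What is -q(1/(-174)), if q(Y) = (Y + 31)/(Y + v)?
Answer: -5393/49937 ≈ -0.10800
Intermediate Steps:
q(Y) = (31 + Y)/(287 + Y) (q(Y) = (Y + 31)/(Y + 287) = (31 + Y)/(287 + Y))
-q(1/(-174)) = -(31 + 1/(-174))/(287 + 1/(-174)) = -(31 - 1/174)/(287 - 1/174) = -5393/(49937/174*174) = -174*5393/(49937*174) = -1*5393/49937 = -5393/49937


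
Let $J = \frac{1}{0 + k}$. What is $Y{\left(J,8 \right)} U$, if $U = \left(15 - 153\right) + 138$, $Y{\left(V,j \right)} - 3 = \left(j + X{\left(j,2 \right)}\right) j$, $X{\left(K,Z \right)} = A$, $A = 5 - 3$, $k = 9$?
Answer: $0$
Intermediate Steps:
$J = \frac{1}{9}$ ($J = \frac{1}{0 + 9} = \frac{1}{9} \approx 0.11111$)
$A = 2$ ($A = 5 - 3 = 2$)
$X{\left(K,Z \right)} = 2$
$Y{\left(V,j \right)} = 3 + j \left(2 + j\right)$ ($Y{\left(V,j \right)} = 3 + \left(j + 2\right) j = 3 + \left(2 + j\right) j = 3 + j \left(2 + j\right)$)
$U = 0$ ($U = -138 + 138 = 0$)
$Y{\left(J,8 \right)} U = \left(3 + 8^{2} + 2 \cdot 8\right) 0 = \left(3 + 64 + 16\right) 0 = 83 \cdot 0 = 0$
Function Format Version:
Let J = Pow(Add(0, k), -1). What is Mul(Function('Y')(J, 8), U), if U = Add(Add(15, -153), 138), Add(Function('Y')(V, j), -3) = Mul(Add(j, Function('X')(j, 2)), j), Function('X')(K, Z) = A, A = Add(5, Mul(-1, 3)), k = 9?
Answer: 0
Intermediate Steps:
J = Rational(1, 9) (J = Pow(Add(0, 9), -1) = Pow(9, -1) = Rational(1, 9) ≈ 0.11111)
A = 2 (A = Add(5, -3) = 2)
Function('X')(K, Z) = 2
Function('Y')(V, j) = Add(3, Mul(j, Add(2, j))) (Function('Y')(V, j) = Add(3, Mul(Add(j, 2), j)) = Add(3, Mul(Add(2, j), j)) = Add(3, Mul(j, Add(2, j))))
U = 0 (U = Add(-138, 138) = 0)
Mul(Function('Y')(J, 8), U) = Mul(Add(3, Pow(8, 2), Mul(2, 8)), 0) = Mul(Add(3, 64, 16), 0) = Mul(83, 0) = 0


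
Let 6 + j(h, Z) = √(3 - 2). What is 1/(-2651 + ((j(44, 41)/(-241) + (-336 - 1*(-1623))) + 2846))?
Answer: 241/357167 ≈ 0.00067475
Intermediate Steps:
j(h, Z) = -5 (j(h, Z) = -6 + √(3 - 2) = -6 + √1 = -6 + 1 = -5)
1/(-2651 + ((j(44, 41)/(-241) + (-336 - 1*(-1623))) + 2846)) = 1/(-2651 + ((-5/(-241) + (-336 - 1*(-1623))) + 2846)) = 1/(-2651 + ((-5*(-1/241) + (-336 + 1623)) + 2846)) = 1/(-2651 + ((5/241 + 1287) + 2846)) = 1/(-2651 + (310172/241 + 2846)) = 1/(-2651 + 996058/241) = 1/(357167/241) = 241/357167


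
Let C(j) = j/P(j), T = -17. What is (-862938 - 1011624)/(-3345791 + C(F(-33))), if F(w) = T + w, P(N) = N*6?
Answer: 11247372/20074745 ≈ 0.56028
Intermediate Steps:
P(N) = 6*N
F(w) = -17 + w
C(j) = ⅙ (C(j) = j/((6*j)) = j*(1/(6*j)) = ⅙)
(-862938 - 1011624)/(-3345791 + C(F(-33))) = (-862938 - 1011624)/(-3345791 + ⅙) = -1874562/(-20074745/6) = -1874562*(-6/20074745) = 11247372/20074745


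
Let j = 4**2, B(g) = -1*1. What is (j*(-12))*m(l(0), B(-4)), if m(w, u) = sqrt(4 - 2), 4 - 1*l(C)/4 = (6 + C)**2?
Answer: -192*sqrt(2) ≈ -271.53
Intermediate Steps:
B(g) = -1
l(C) = 16 - 4*(6 + C)**2
j = 16
m(w, u) = sqrt(2)
(j*(-12))*m(l(0), B(-4)) = (16*(-12))*sqrt(2) = -192*sqrt(2)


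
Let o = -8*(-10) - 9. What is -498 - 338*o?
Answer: -24496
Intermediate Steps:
o = 71 (o = 80 - 9 = 71)
-498 - 338*o = -498 - 338*71 = -498 - 23998 = -24496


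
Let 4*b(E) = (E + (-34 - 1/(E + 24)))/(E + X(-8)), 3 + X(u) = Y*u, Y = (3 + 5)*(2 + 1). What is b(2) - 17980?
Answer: -360893727/20072 ≈ -17980.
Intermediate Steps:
Y = 24 (Y = 8*3 = 24)
X(u) = -3 + 24*u
b(E) = (-34 + E - 1/(24 + E))/(4*(-195 + E)) (b(E) = ((E + (-34 - 1/(E + 24)))/(E + (-3 + 24*(-8))))/4 = ((E + (-34 - 1/(24 + E)))/(E + (-3 - 192)))/4 = ((-34 + E - 1/(24 + E))/(E - 195))/4 = ((-34 + E - 1/(24 + E))/(-195 + E))/4 = (-34 + E - 1/(24 + E))/(4*(-195 + E)))
b(2) - 17980 = (817 - 1*2² + 10*2)/(4*(4680 - 1*2² + 171*2)) - 17980 = (817 - 1*4 + 20)/(4*(4680 - 1*4 + 342)) - 17980 = (817 - 4 + 20)/(4*(4680 - 4 + 342)) - 17980 = (¼)*833/5018 - 17980 = (¼)*(1/5018)*833 - 17980 = 833/20072 - 17980 = -360893727/20072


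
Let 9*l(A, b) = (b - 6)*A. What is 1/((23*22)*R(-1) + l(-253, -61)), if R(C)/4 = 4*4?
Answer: 9/308407 ≈ 2.9182e-5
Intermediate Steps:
l(A, b) = A*(-6 + b)/9 (l(A, b) = ((b - 6)*A)/9 = ((-6 + b)*A)/9 = (A*(-6 + b))/9 = A*(-6 + b)/9)
R(C) = 64 (R(C) = 4*(4*4) = 4*16 = 64)
1/((23*22)*R(-1) + l(-253, -61)) = 1/((23*22)*64 + (⅑)*(-253)*(-6 - 61)) = 1/(506*64 + (⅑)*(-253)*(-67)) = 1/(32384 + 16951/9) = 1/(308407/9) = 9/308407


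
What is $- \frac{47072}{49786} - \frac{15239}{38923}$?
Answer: $- \frac{1295436155}{968910239} \approx -1.337$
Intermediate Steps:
$- \frac{47072}{49786} - \frac{15239}{38923} = \left(-47072\right) \frac{1}{49786} - \frac{15239}{38923} = - \frac{23536}{24893} - \frac{15239}{38923} = - \frac{1295436155}{968910239}$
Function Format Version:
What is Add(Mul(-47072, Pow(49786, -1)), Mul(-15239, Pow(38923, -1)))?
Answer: Rational(-1295436155, 968910239) ≈ -1.3370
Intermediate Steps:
Add(Mul(-47072, Pow(49786, -1)), Mul(-15239, Pow(38923, -1))) = Add(Mul(-47072, Rational(1, 49786)), Mul(-15239, Rational(1, 38923))) = Add(Rational(-23536, 24893), Rational(-15239, 38923)) = Rational(-1295436155, 968910239)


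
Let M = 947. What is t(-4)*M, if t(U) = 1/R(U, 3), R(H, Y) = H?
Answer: -947/4 ≈ -236.75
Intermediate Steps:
t(U) = 1/U
t(-4)*M = 947/(-4) = -1/4*947 = -947/4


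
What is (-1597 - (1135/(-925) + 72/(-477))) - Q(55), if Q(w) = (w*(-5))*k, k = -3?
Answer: -23734199/9805 ≈ -2420.6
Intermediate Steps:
Q(w) = 15*w (Q(w) = (w*(-5))*(-3) = -5*w*(-3) = 15*w)
(-1597 - (1135/(-925) + 72/(-477))) - Q(55) = (-1597 - (1135/(-925) + 72/(-477))) - 15*55 = (-1597 - (1135*(-1/925) + 72*(-1/477))) - 1*825 = (-1597 - (-227/185 - 8/53)) - 825 = (-1597 - 1*(-13511/9805)) - 825 = (-1597 + 13511/9805) - 825 = -15645074/9805 - 825 = -23734199/9805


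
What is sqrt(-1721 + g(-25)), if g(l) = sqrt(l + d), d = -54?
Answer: sqrt(-1721 + I*sqrt(79)) ≈ 0.1071 + 41.485*I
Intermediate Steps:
g(l) = sqrt(-54 + l) (g(l) = sqrt(l - 54) = sqrt(-54 + l))
sqrt(-1721 + g(-25)) = sqrt(-1721 + sqrt(-54 - 25)) = sqrt(-1721 + sqrt(-79)) = sqrt(-1721 + I*sqrt(79))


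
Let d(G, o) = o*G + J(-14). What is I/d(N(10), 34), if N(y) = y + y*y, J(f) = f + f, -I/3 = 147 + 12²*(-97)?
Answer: 41463/3712 ≈ 11.170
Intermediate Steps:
I = 41463 (I = -3*(147 + 12²*(-97)) = -3*(147 + 144*(-97)) = -3*(147 - 13968) = -3*(-13821) = 41463)
J(f) = 2*f
N(y) = y + y²
d(G, o) = -28 + G*o (d(G, o) = o*G + 2*(-14) = G*o - 28 = -28 + G*o)
I/d(N(10), 34) = 41463/(-28 + (10*(1 + 10))*34) = 41463/(-28 + (10*11)*34) = 41463/(-28 + 110*34) = 41463/(-28 + 3740) = 41463/3712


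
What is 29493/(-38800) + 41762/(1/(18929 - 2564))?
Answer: 26517283014507/38800 ≈ 6.8344e+8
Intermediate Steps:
29493/(-38800) + 41762/(1/(18929 - 2564)) = 29493*(-1/38800) + 41762/(1/16365) = -29493/38800 + 41762/(1/16365) = -29493/38800 + 41762*16365 = -29493/38800 + 683435130 = 26517283014507/38800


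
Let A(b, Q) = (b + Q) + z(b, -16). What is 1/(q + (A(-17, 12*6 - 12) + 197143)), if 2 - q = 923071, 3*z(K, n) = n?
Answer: -3/2177665 ≈ -1.3776e-6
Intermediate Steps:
z(K, n) = n/3
q = -923069 (q = 2 - 1*923071 = 2 - 923071 = -923069)
A(b, Q) = -16/3 + Q + b (A(b, Q) = (b + Q) + (⅓)*(-16) = (Q + b) - 16/3 = -16/3 + Q + b)
1/(q + (A(-17, 12*6 - 12) + 197143)) = 1/(-923069 + ((-16/3 + (12*6 - 12) - 17) + 197143)) = 1/(-923069 + ((-16/3 + (72 - 12) - 17) + 197143)) = 1/(-923069 + ((-16/3 + 60 - 17) + 197143)) = 1/(-923069 + (113/3 + 197143)) = 1/(-923069 + 591542/3) = 1/(-2177665/3) = -3/2177665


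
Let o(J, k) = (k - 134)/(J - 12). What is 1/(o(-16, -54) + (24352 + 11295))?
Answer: 7/249576 ≈ 2.8048e-5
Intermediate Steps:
o(J, k) = (-134 + k)/(-12 + J)
1/(o(-16, -54) + (24352 + 11295)) = 1/((-134 - 54)/(-12 - 16) + (24352 + 11295)) = 1/(-188/(-28) + 35647) = 1/(-1/28*(-188) + 35647) = 1/(47/7 + 35647) = 1/(249576/7) = 7/249576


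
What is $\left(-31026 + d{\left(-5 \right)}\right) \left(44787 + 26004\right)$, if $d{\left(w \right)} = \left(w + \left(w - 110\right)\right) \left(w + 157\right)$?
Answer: $-3487589406$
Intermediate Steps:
$d{\left(w \right)} = \left(-110 + 2 w\right) \left(157 + w\right)$ ($d{\left(w \right)} = \left(w + \left(-110 + w\right)\right) \left(157 + w\right) = \left(-110 + 2 w\right) \left(157 + w\right)$)
$\left(-31026 + d{\left(-5 \right)}\right) \left(44787 + 26004\right) = \left(-31026 + \left(-17270 + 2 \left(-5\right)^{2} + 204 \left(-5\right)\right)\right) \left(44787 + 26004\right) = \left(-31026 - 18240\right) 70791 = \left(-49266\right) 70791 = -3487589406$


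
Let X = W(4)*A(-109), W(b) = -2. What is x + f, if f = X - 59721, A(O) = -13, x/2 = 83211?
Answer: 106727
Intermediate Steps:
x = 166422 (x = 2*83211 = 166422)
X = 26 (X = -2*(-13) = 26)
f = -59695 (f = 26 - 59721 = -59695)
x + f = 166422 - 59695 = 106727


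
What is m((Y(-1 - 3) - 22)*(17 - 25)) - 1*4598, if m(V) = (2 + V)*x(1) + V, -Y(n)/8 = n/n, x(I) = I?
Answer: -4116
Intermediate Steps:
Y(n) = -8 (Y(n) = -8*n/n = -8*1 = -8)
m(V) = 2 + 2*V (m(V) = (2 + V)*1 + V = (2 + V) + V = 2 + 2*V)
m((Y(-1 - 3) - 22)*(17 - 25)) - 1*4598 = (2 + 2*((-8 - 22)*(17 - 25))) - 1*4598 = (2 + 2*(-30*(-8))) - 4598 = (2 + 2*240) - 4598 = (2 + 480) - 4598 = 482 - 4598 = -4116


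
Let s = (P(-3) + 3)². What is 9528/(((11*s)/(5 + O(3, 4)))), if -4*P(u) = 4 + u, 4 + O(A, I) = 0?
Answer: 152448/1331 ≈ 114.54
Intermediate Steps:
O(A, I) = -4 (O(A, I) = -4 + 0 = -4)
P(u) = -1 - u/4 (P(u) = -(4 + u)/4 = -1 - u/4)
s = 121/16 (s = ((-1 - ¼*(-3)) + 3)² = ((-1 + ¾) + 3)² = (-¼ + 3)² = (11/4)² = 121/16 ≈ 7.5625)
9528/(((11*s)/(5 + O(3, 4)))) = 9528/(((11*(121/16))/(5 - 4))) = 9528/(((1331/16)/1)) = 9528/(((1331/16)*1)) = 9528/(1331/16) = 9528*(16/1331) = 152448/1331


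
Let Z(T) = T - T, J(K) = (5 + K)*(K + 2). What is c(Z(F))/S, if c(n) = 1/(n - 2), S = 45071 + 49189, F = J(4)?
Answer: -1/188520 ≈ -5.3045e-6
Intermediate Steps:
J(K) = (2 + K)*(5 + K) (J(K) = (5 + K)*(2 + K) = (2 + K)*(5 + K))
F = 54 (F = 10 + 4**2 + 7*4 = 10 + 16 + 28 = 54)
Z(T) = 0
S = 94260
c(n) = 1/(-2 + n)
c(Z(F))/S = 1/((-2 + 0)*94260) = (1/94260)/(-2) = -1/2*1/94260 = -1/188520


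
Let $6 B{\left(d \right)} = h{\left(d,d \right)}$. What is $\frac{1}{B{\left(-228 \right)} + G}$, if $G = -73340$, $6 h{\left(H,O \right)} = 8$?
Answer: $- \frac{9}{660058} \approx -1.3635 \cdot 10^{-5}$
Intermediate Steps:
$h{\left(H,O \right)} = \frac{4}{3}$ ($h{\left(H,O \right)} = \frac{1}{6} \cdot 8 = \frac{4}{3}$)
$B{\left(d \right)} = \frac{2}{9}$ ($B{\left(d \right)} = \frac{1}{6} \cdot \frac{4}{3} = \frac{2}{9}$)
$\frac{1}{B{\left(-228 \right)} + G} = \frac{1}{\frac{2}{9} - 73340} = \frac{1}{- \frac{660058}{9}} = - \frac{9}{660058}$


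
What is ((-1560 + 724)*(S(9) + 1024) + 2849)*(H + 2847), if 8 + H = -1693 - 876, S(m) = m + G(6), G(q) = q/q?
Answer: -232625250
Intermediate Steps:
G(q) = 1
S(m) = 1 + m (S(m) = m + 1 = 1 + m)
H = -2577 (H = -8 + (-1693 - 876) = -8 - 2569 = -2577)
((-1560 + 724)*(S(9) + 1024) + 2849)*(H + 2847) = ((-1560 + 724)*((1 + 9) + 1024) + 2849)*(-2577 + 2847) = (-836*(10 + 1024) + 2849)*270 = (-836*1034 + 2849)*270 = (-864424 + 2849)*270 = -861575*270 = -232625250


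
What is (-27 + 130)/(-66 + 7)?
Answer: -103/59 ≈ -1.7458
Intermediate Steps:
(-27 + 130)/(-66 + 7) = 103/(-59) = 103*(-1/59) = -103/59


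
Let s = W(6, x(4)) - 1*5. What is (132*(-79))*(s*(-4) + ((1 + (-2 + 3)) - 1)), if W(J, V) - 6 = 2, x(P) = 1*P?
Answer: 114708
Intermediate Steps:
x(P) = P
W(J, V) = 8 (W(J, V) = 6 + 2 = 8)
s = 3 (s = 8 - 1*5 = 8 - 5 = 3)
(132*(-79))*(s*(-4) + ((1 + (-2 + 3)) - 1)) = (132*(-79))*(3*(-4) + ((1 + (-2 + 3)) - 1)) = -10428*(-12 + ((1 + 1) - 1)) = -10428*(-12 + (2 - 1)) = -10428*(-12 + 1) = -10428*(-11) = 114708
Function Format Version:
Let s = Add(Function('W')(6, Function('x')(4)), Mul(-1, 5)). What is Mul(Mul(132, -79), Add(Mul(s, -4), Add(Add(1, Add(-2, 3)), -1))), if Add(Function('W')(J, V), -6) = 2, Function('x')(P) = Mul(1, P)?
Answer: 114708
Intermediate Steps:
Function('x')(P) = P
Function('W')(J, V) = 8 (Function('W')(J, V) = Add(6, 2) = 8)
s = 3 (s = Add(8, Mul(-1, 5)) = Add(8, -5) = 3)
Mul(Mul(132, -79), Add(Mul(s, -4), Add(Add(1, Add(-2, 3)), -1))) = Mul(Mul(132, -79), Add(Mul(3, -4), Add(Add(1, Add(-2, 3)), -1))) = Mul(-10428, Add(-12, Add(Add(1, 1), -1))) = Mul(-10428, Add(-12, Add(2, -1))) = Mul(-10428, Add(-12, 1)) = Mul(-10428, -11) = 114708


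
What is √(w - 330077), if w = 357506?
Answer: √27429 ≈ 165.62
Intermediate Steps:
√(w - 330077) = √(357506 - 330077) = √27429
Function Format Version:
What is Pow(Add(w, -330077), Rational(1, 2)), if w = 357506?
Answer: Pow(27429, Rational(1, 2)) ≈ 165.62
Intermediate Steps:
Pow(Add(w, -330077), Rational(1, 2)) = Pow(Add(357506, -330077), Rational(1, 2)) = Pow(27429, Rational(1, 2))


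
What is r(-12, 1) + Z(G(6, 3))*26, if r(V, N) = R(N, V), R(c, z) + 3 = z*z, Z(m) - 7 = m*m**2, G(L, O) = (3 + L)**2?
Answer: 13817789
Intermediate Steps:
Z(m) = 7 + m**3 (Z(m) = 7 + m*m**2 = 7 + m**3)
R(c, z) = -3 + z**2 (R(c, z) = -3 + z*z = -3 + z**2)
r(V, N) = -3 + V**2
r(-12, 1) + Z(G(6, 3))*26 = (-3 + (-12)**2) + (7 + ((3 + 6)**2)**3)*26 = (-3 + 144) + (7 + (9**2)**3)*26 = 141 + (7 + 81**3)*26 = 141 + (7 + 531441)*26 = 141 + 531448*26 = 141 + 13817648 = 13817789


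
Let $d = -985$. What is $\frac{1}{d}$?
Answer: $- \frac{1}{985} \approx -0.0010152$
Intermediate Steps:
$\frac{1}{d} = \frac{1}{-985} = - \frac{1}{985}$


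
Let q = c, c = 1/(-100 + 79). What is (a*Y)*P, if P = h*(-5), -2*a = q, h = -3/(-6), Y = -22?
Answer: 55/42 ≈ 1.3095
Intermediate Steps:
c = -1/21 (c = 1/(-21) = -1/21 ≈ -0.047619)
q = -1/21 ≈ -0.047619
h = ½ (h = -3*(-⅙) = ½ ≈ 0.50000)
a = 1/42 (a = -½*(-1/21) = 1/42 ≈ 0.023810)
P = -5/2 (P = (½)*(-5) = -5/2 ≈ -2.5000)
(a*Y)*P = ((1/42)*(-22))*(-5/2) = -11/21*(-5/2) = 55/42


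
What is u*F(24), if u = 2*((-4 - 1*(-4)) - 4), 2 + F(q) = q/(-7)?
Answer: 304/7 ≈ 43.429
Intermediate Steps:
F(q) = -2 - q/7 (F(q) = -2 + q/(-7) = -2 + q*(-1/7) = -2 - q/7)
u = -8 (u = 2*((-4 + 4) - 4) = 2*(0 - 4) = 2*(-4) = -8)
u*F(24) = -8*(-2 - 1/7*24) = -8*(-2 - 24/7) = -8*(-38/7) = 304/7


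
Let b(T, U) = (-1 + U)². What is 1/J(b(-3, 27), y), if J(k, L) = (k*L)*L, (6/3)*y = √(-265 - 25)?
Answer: -1/49010 ≈ -2.0404e-5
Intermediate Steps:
y = I*√290/2 (y = √(-265 - 25)/2 = √(-290)/2 = (I*√290)/2 = I*√290/2 ≈ 8.5147*I)
J(k, L) = k*L² (J(k, L) = (L*k)*L = k*L²)
1/J(b(-3, 27), y) = 1/((-1 + 27)²*(I*√290/2)²) = 1/(26²*(-145/2)) = 1/(676*(-145/2)) = 1/(-49010) = -1/49010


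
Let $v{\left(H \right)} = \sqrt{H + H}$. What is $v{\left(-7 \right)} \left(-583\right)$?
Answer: $- 583 i \sqrt{14} \approx - 2181.4 i$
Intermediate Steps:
$v{\left(H \right)} = \sqrt{2} \sqrt{H}$ ($v{\left(H \right)} = \sqrt{2 H} = \sqrt{2} \sqrt{H}$)
$v{\left(-7 \right)} \left(-583\right) = \sqrt{2} \sqrt{-7} \left(-583\right) = \sqrt{2} i \sqrt{7} \left(-583\right) = i \sqrt{14} \left(-583\right) = - 583 i \sqrt{14}$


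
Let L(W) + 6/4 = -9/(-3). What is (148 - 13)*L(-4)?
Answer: 405/2 ≈ 202.50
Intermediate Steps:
L(W) = 3/2 (L(W) = -3/2 - 9/(-3) = -3/2 - 9*(-⅓) = -3/2 + 3 = 3/2)
(148 - 13)*L(-4) = (148 - 13)*(3/2) = 135*(3/2) = 405/2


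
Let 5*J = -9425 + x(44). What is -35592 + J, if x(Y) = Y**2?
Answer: -185449/5 ≈ -37090.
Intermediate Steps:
J = -7489/5 (J = (-9425 + 44**2)/5 = (-9425 + 1936)/5 = (1/5)*(-7489) = -7489/5 ≈ -1497.8)
-35592 + J = -35592 - 7489/5 = -185449/5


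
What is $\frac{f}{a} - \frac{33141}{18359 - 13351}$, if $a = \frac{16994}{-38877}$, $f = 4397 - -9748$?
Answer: $- \frac{1377269172237}{42552976} \approx -32366.0$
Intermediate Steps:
$f = 14145$ ($f = 4397 + 9748 = 14145$)
$a = - \frac{16994}{38877}$ ($a = 16994 \left(- \frac{1}{38877}\right) = - \frac{16994}{38877} \approx -0.43712$)
$\frac{f}{a} - \frac{33141}{18359 - 13351} = \frac{14145}{- \frac{16994}{38877}} - \frac{33141}{18359 - 13351} = 14145 \left(- \frac{38877}{16994}\right) - \frac{33141}{5008} = - \frac{549915165}{16994} - \frac{33141}{5008} = - \frac{1377269172237}{42552976}$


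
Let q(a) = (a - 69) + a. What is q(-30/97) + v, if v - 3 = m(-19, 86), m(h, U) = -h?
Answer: -4619/97 ≈ -47.619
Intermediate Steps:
q(a) = -69 + 2*a (q(a) = (-69 + a) + a = -69 + 2*a)
v = 22 (v = 3 - 1*(-19) = 3 + 19 = 22)
q(-30/97) + v = (-69 + 2*(-30/97)) + 22 = (-69 - 60/97) + 22 = -6753/97 + 22 = -4619/97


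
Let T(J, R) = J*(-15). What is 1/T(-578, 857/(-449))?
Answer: 1/8670 ≈ 0.00011534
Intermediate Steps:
T(J, R) = -15*J
1/T(-578, 857/(-449)) = 1/(-15*(-578)) = 1/8670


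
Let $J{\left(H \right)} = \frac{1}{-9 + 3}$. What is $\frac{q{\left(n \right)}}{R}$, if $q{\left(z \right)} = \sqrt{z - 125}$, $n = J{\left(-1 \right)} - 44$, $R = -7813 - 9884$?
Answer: $- \frac{i \sqrt{6090}}{106182} \approx - 0.00073495 i$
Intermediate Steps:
$J{\left(H \right)} = - \frac{1}{6}$ ($J{\left(H \right)} = \frac{1}{-6} = - \frac{1}{6}$)
$R = -17697$
$n = - \frac{265}{6}$ ($n = - \frac{1}{6} - 44 = - \frac{265}{6} \approx -44.167$)
$q{\left(z \right)} = \sqrt{-125 + z}$
$\frac{q{\left(n \right)}}{R} = \frac{\sqrt{-125 - \frac{265}{6}}}{-17697} = \sqrt{- \frac{1015}{6}} \left(- \frac{1}{17697}\right) = \frac{i \sqrt{6090}}{6} \left(- \frac{1}{17697}\right) = - \frac{i \sqrt{6090}}{106182}$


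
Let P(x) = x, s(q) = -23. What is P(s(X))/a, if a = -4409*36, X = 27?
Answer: 23/158724 ≈ 0.00014491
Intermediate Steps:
a = -158724
P(s(X))/a = -23/(-158724) = -23*(-1/158724) = 23/158724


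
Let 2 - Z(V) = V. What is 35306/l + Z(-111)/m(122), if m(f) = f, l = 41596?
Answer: 1125960/634339 ≈ 1.7750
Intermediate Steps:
Z(V) = 2 - V
35306/l + Z(-111)/m(122) = 35306/41596 + (2 - 1*(-111))/122 = 35306*(1/41596) + (2 + 111)*(1/122) = 17653/20798 + 113*(1/122) = 17653/20798 + 113/122 = 1125960/634339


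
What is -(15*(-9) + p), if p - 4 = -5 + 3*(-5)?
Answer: 151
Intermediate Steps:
p = -16 (p = 4 + (-5 + 3*(-5)) = 4 + (-5 - 15) = 4 - 20 = -16)
-(15*(-9) + p) = -(15*(-9) - 16) = -(-135 - 16) = -1*(-151) = 151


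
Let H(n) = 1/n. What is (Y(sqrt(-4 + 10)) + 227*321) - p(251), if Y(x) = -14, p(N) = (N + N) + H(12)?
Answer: 868211/12 ≈ 72351.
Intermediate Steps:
p(N) = 1/12 + 2*N (p(N) = (N + N) + 1/12 = 2*N + 1/12 = 1/12 + 2*N)
(Y(sqrt(-4 + 10)) + 227*321) - p(251) = (-14 + 227*321) - (1/12 + 2*251) = (-14 + 72867) - (1/12 + 502) = 72853 - 1*6025/12 = 72853 - 6025/12 = 868211/12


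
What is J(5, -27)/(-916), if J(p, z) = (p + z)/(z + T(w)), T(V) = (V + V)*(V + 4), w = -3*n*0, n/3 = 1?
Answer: -11/12366 ≈ -0.00088954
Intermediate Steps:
n = 3 (n = 3*1 = 3)
w = 0 (w = -3*3*0 = -9*0 = 0)
T(V) = 2*V*(4 + V) (T(V) = (2*V)*(4 + V) = 2*V*(4 + V))
J(p, z) = (p + z)/z (J(p, z) = (p + z)/(z + 2*0*(4 + 0)) = (p + z)/(z + 2*0*4) = (p + z)/(z + 0) = (p + z)/z)
J(5, -27)/(-916) = ((5 - 27)/(-27))/(-916) = -1/27*(-22)*(-1/916) = (22/27)*(-1/916) = -11/12366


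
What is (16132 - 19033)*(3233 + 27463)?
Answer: -89049096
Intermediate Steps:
(16132 - 19033)*(3233 + 27463) = -2901*30696 = -89049096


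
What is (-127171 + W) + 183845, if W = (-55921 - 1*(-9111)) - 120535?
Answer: -110671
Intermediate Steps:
W = -167345 (W = (-55921 + 9111) - 120535 = -46810 - 120535 = -167345)
(-127171 + W) + 183845 = (-127171 - 167345) + 183845 = -294516 + 183845 = -110671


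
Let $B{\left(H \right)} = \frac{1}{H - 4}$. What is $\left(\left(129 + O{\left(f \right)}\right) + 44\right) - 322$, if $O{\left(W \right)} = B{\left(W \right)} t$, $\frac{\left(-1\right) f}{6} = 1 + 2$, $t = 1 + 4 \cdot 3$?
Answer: $- \frac{3291}{22} \approx -149.59$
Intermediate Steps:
$t = 13$ ($t = 1 + 12 = 13$)
$B{\left(H \right)} = \frac{1}{-4 + H}$
$f = -18$ ($f = - 6 \left(1 + 2\right) = \left(-6\right) 3 = -18$)
$O{\left(W \right)} = \frac{13}{-4 + W}$ ($O{\left(W \right)} = \frac{1}{-4 + W} 13 = \frac{13}{-4 + W}$)
$\left(\left(129 + O{\left(f \right)}\right) + 44\right) - 322 = \left(\left(129 + \frac{13}{-4 - 18}\right) + 44\right) - 322 = \left(\left(129 + \frac{13}{-22}\right) + 44\right) - 322 = \left(\left(129 + 13 \left(- \frac{1}{22}\right)\right) + 44\right) - 322 = \left(\left(129 - \frac{13}{22}\right) + 44\right) - 322 = \left(\frac{2825}{22} + 44\right) - 322 = \frac{3793}{22} - 322 = - \frac{3291}{22}$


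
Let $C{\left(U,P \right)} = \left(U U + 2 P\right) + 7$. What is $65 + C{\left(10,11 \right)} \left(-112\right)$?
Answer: $-14383$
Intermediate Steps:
$C{\left(U,P \right)} = 7 + U^{2} + 2 P$ ($C{\left(U,P \right)} = \left(U^{2} + 2 P\right) + 7 = 7 + U^{2} + 2 P$)
$65 + C{\left(10,11 \right)} \left(-112\right) = 65 + \left(7 + 10^{2} + 2 \cdot 11\right) \left(-112\right) = 65 + \left(7 + 100 + 22\right) \left(-112\right) = 65 + 129 \left(-112\right) = 65 - 14448 = -14383$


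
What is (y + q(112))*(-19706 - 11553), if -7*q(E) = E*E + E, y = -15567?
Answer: 543125125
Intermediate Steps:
q(E) = -E/7 - E²/7 (q(E) = -(E*E + E)/7 = -(E² + E)/7 = -(E + E²)/7 = -E/7 - E²/7)
(y + q(112))*(-19706 - 11553) = (-15567 - ⅐*112*(1 + 112))*(-19706 - 11553) = (-15567 - ⅐*112*113)*(-31259) = (-15567 - 1808)*(-31259) = -17375*(-31259) = 543125125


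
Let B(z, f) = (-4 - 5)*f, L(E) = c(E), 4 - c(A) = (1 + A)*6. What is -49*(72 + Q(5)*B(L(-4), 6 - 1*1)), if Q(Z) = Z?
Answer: 7497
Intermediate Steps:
c(A) = -2 - 6*A (c(A) = 4 - (1 + A)*6 = 4 - (6 + 6*A) = 4 + (-6 - 6*A) = -2 - 6*A)
L(E) = -2 - 6*E
B(z, f) = -9*f
-49*(72 + Q(5)*B(L(-4), 6 - 1*1)) = -49*(72 + 5*(-9*(6 - 1*1))) = -49*(72 + 5*(-9*(6 - 1))) = -49*(72 + 5*(-9*5)) = -49*(72 + 5*(-45)) = -49*(72 - 225) = -49*(-153) = 7497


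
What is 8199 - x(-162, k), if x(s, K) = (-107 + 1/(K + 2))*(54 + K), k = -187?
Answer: -1116053/185 ≈ -6032.7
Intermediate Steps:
x(s, K) = (-107 + 1/(2 + K))*(54 + K)
8199 - x(-162, k) = 8199 - (-11502 - 5991*(-187) - 107*(-187)²)/(2 - 187) = 8199 - (-11502 + 1120317 - 107*34969)/(-185) = 8199 - (-1)*(-11502 + 1120317 - 3741683)/185 = 8199 - (-1)*(-2632868)/185 = 8199 - 1*2632868/185 = 8199 - 2632868/185 = -1116053/185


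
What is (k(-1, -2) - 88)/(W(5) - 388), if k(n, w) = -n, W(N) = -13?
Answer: 87/401 ≈ 0.21696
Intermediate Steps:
(k(-1, -2) - 88)/(W(5) - 388) = (-1*(-1) - 88)/(-13 - 388) = (1 - 88)/(-401) = -87*(-1/401) = 87/401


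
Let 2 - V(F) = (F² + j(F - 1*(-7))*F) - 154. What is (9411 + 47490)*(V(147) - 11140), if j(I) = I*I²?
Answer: -30551023232301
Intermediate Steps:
j(I) = I³
V(F) = 156 - F² - F*(7 + F)³ (V(F) = 2 - ((F² + (F - 1*(-7))³*F) - 154) = 2 - ((F² + (F + 7)³*F) - 154) = 2 - ((F² + (7 + F)³*F) - 154) = 2 - ((F² + F*(7 + F)³) - 154) = 2 - (-154 + F² + F*(7 + F)³) = 2 + (154 - F² - F*(7 + F)³) = 156 - F² - F*(7 + F)³)
(9411 + 47490)*(V(147) - 11140) = (9411 + 47490)*((156 - 1*147² - 1*147*(7 + 147)³) - 11140) = 56901*((156 - 1*21609 - 1*147*154³) - 11140) = 56901*((156 - 21609 - 1*147*3652264) - 11140) = 56901*((156 - 21609 - 536882808) - 11140) = 56901*(-536904261 - 11140) = 56901*(-536915401) = -30551023232301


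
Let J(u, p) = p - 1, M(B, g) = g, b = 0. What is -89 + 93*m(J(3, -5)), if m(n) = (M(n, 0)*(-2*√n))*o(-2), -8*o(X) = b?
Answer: -89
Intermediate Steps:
o(X) = 0 (o(X) = -⅛*0 = 0)
J(u, p) = -1 + p
m(n) = 0 (m(n) = (0*(-2*√n))*0 = 0*0 = 0)
-89 + 93*m(J(3, -5)) = -89 + 93*0 = -89 + 0 = -89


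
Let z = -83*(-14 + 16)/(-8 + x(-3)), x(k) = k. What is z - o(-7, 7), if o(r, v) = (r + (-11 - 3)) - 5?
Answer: 452/11 ≈ 41.091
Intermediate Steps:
o(r, v) = -19 + r (o(r, v) = (r - 14) - 5 = (-14 + r) - 5 = -19 + r)
z = 166/11 (z = -83*(-14 + 16)/(-8 - 3) = -166/(-11) = -166*(-1)/11 = -83*(-2/11) = 166/11 ≈ 15.091)
z - o(-7, 7) = 166/11 - (-19 - 7) = 166/11 - 1*(-26) = 166/11 + 26 = 452/11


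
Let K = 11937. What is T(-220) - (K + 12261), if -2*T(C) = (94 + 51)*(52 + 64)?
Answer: -32608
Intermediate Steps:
T(C) = -8410 (T(C) = -(94 + 51)*(52 + 64)/2 = -145*116/2 = -1/2*16820 = -8410)
T(-220) - (K + 12261) = -8410 - (11937 + 12261) = -8410 - 1*24198 = -8410 - 24198 = -32608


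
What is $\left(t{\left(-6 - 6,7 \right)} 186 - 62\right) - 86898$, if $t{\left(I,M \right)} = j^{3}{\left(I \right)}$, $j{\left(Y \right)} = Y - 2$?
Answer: $-597344$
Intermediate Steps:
$j{\left(Y \right)} = -2 + Y$
$t{\left(I,M \right)} = \left(-2 + I\right)^{3}$
$\left(t{\left(-6 - 6,7 \right)} 186 - 62\right) - 86898 = \left(\left(-2 - 12\right)^{3} \cdot 186 - 62\right) - 86898 = \left(\left(-14\right)^{3} \cdot 186 - 62\right) - 86898 = \left(\left(-2744\right) 186 - 62\right) - 86898 = \left(-510384 - 62\right) - 86898 = -510446 - 86898 = -597344$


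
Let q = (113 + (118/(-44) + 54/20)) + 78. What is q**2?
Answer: 110376036/3025 ≈ 36488.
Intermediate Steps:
q = 10506/55 (q = (113 + (118*(-1/44) + 54*(1/20))) + 78 = (113 + (-59/22 + 27/10)) + 78 = (113 + 1/55) + 78 = 6216/55 + 78 = 10506/55 ≈ 191.02)
q**2 = (10506/55)**2 = 110376036/3025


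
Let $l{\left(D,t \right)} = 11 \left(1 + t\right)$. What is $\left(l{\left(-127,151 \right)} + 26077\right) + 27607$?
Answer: $55356$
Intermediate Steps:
$l{\left(D,t \right)} = 11 + 11 t$
$\left(l{\left(-127,151 \right)} + 26077\right) + 27607 = \left(\left(11 + 11 \cdot 151\right) + 26077\right) + 27607 = \left(\left(11 + 1661\right) + 26077\right) + 27607 = \left(1672 + 26077\right) + 27607 = 27749 + 27607 = 55356$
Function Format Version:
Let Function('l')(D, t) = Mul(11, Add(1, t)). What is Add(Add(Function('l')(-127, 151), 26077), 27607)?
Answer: 55356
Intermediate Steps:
Function('l')(D, t) = Add(11, Mul(11, t))
Add(Add(Function('l')(-127, 151), 26077), 27607) = Add(Add(Add(11, Mul(11, 151)), 26077), 27607) = Add(Add(Add(11, 1661), 26077), 27607) = Add(Add(1672, 26077), 27607) = Add(27749, 27607) = 55356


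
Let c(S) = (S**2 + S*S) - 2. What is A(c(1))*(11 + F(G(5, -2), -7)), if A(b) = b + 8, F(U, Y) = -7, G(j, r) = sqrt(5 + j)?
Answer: 32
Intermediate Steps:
c(S) = -2 + 2*S**2 (c(S) = (S**2 + S**2) - 2 = 2*S**2 - 2 = -2 + 2*S**2)
A(b) = 8 + b
A(c(1))*(11 + F(G(5, -2), -7)) = (8 + (-2 + 2*1**2))*(11 - 7) = (8 + (-2 + 2*1))*4 = (8 + (-2 + 2))*4 = (8 + 0)*4 = 8*4 = 32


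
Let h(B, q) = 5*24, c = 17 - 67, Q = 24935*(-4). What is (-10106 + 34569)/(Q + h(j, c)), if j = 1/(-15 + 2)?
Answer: -1439/5860 ≈ -0.24556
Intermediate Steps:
Q = -99740
j = -1/13 (j = 1/(-13) = -1/13 ≈ -0.076923)
c = -50
h(B, q) = 120
(-10106 + 34569)/(Q + h(j, c)) = (-10106 + 34569)/(-99740 + 120) = 24463/(-99620) = 24463*(-1/99620) = -1439/5860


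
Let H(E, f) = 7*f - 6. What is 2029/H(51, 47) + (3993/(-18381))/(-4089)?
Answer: 4621234700/735656079 ≈ 6.2818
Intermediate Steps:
H(E, f) = -6 + 7*f
2029/H(51, 47) + (3993/(-18381))/(-4089) = 2029/(-6 + 7*47) + (3993/(-18381))/(-4089) = 2029/(-6 + 329) + (3993*(-1/18381))*(-1/4089) = 2029/323 - 121/557*(-1/4089) = 2029*(1/323) + 121/2277573 = 2029/323 + 121/2277573 = 4621234700/735656079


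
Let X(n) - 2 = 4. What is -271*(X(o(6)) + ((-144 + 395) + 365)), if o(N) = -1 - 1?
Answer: -168562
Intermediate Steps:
o(N) = -2
X(n) = 6 (X(n) = 2 + 4 = 6)
-271*(X(o(6)) + ((-144 + 395) + 365)) = -271*(6 + ((-144 + 395) + 365)) = -271*(6 + (251 + 365)) = -271*(6 + 616) = -271*622 = -168562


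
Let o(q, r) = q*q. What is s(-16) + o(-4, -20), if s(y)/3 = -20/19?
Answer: 244/19 ≈ 12.842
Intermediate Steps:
o(q, r) = q**2
s(y) = -60/19 (s(y) = 3*(-20/19) = -60/19)
s(-16) + o(-4, -20) = -60/19 + (-4)**2 = -60/19 + 16 = 244/19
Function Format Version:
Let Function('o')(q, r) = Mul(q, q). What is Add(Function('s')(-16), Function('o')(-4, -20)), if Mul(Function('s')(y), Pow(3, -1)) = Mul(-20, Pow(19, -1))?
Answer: Rational(244, 19) ≈ 12.842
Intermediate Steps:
Function('o')(q, r) = Pow(q, 2)
Function('s')(y) = Rational(-60, 19) (Function('s')(y) = Mul(3, Mul(-20, Pow(19, -1))) = Mul(3, Mul(-20, Rational(1, 19))) = Mul(3, Rational(-20, 19)) = Rational(-60, 19))
Add(Function('s')(-16), Function('o')(-4, -20)) = Add(Rational(-60, 19), Pow(-4, 2)) = Add(Rational(-60, 19), 16) = Rational(244, 19)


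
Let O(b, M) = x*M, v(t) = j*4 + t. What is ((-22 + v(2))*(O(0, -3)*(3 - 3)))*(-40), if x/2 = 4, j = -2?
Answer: 0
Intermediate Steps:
v(t) = -8 + t (v(t) = -2*4 + t = -8 + t)
x = 8 (x = 2*4 = 8)
O(b, M) = 8*M
((-22 + v(2))*(O(0, -3)*(3 - 3)))*(-40) = ((-22 + (-8 + 2))*((8*(-3))*(3 - 3)))*(-40) = ((-22 - 6)*(-24*0))*(-40) = -28*0*(-40) = 0*(-40) = 0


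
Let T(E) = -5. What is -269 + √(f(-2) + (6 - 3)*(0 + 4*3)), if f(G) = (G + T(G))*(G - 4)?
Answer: -269 + √78 ≈ -260.17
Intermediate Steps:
f(G) = (-5 + G)*(-4 + G) (f(G) = (G - 5)*(G - 4) = (-5 + G)*(-4 + G))
-269 + √(f(-2) + (6 - 3)*(0 + 4*3)) = -269 + √((20 + (-2)² - 9*(-2)) + (6 - 3)*(0 + 4*3)) = -269 + √((20 + 4 + 18) + 3*(0 + 12)) = -269 + √(42 + 3*12) = -269 + √(42 + 36) = -269 + √78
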